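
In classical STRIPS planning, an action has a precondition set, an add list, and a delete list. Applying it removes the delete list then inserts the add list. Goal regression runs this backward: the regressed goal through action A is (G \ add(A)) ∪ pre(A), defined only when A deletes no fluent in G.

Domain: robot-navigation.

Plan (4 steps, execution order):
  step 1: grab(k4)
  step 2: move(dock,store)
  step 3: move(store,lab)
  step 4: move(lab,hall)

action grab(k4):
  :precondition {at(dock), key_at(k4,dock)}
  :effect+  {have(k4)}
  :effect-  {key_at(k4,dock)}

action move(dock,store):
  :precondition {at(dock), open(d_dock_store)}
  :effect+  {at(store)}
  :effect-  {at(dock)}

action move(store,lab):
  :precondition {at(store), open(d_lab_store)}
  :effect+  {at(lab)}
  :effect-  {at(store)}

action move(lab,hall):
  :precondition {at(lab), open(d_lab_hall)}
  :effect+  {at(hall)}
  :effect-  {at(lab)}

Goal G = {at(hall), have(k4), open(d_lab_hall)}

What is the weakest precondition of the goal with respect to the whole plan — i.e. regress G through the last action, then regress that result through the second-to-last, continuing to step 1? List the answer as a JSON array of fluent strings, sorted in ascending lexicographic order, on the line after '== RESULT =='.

Regress step by step:
  through step 4 (move(lab,hall)): drop {at(hall)}, keep {have(k4), open(d_lab_hall)}, require {at(lab), open(d_lab_hall)}
    → {at(lab), have(k4), open(d_lab_hall)}
  through step 3 (move(store,lab)): drop {at(lab)}, keep {have(k4), open(d_lab_hall)}, require {at(store), open(d_lab_store)}
    → {at(store), have(k4), open(d_lab_hall), open(d_lab_store)}
  through step 2 (move(dock,store)): drop {at(store)}, keep {have(k4), open(d_lab_hall), open(d_lab_store)}, require {at(dock), open(d_dock_store)}
    → {at(dock), have(k4), open(d_dock_store), open(d_lab_hall), open(d_lab_store)}
  through step 1 (grab(k4)): drop {have(k4)}, keep {at(dock), open(d_dock_store), open(d_lab_hall), open(d_lab_store)}, require {at(dock), key_at(k4,dock)}
    → {at(dock), key_at(k4,dock), open(d_dock_store), open(d_lab_hall), open(d_lab_store)}

== RESULT ==
["at(dock)", "key_at(k4,dock)", "open(d_dock_store)", "open(d_lab_hall)", "open(d_lab_store)"]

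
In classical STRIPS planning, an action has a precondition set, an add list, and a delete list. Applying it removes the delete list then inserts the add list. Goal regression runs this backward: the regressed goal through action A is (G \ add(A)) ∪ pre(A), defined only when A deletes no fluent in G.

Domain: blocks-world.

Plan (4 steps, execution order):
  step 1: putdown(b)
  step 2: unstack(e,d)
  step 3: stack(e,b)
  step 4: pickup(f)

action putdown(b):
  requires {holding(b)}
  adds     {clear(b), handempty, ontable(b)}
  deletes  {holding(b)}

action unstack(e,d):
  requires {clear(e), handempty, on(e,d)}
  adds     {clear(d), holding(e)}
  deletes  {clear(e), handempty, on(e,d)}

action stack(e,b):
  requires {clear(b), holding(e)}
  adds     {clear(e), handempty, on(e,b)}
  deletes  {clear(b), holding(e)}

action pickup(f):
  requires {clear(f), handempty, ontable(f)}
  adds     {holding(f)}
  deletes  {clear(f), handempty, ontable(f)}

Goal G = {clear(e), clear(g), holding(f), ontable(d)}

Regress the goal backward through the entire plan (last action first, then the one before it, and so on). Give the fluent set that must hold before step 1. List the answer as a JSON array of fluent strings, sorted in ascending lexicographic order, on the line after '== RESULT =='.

Regress step by step:
  through step 4 (pickup(f)): drop {holding(f)}, keep {clear(e), clear(g), ontable(d)}, require {clear(f), handempty, ontable(f)}
    → {clear(e), clear(f), clear(g), handempty, ontable(d), ontable(f)}
  through step 3 (stack(e,b)): drop {clear(e), handempty}, keep {clear(f), clear(g), ontable(d), ontable(f)}, require {clear(b), holding(e)}
    → {clear(b), clear(f), clear(g), holding(e), ontable(d), ontable(f)}
  through step 2 (unstack(e,d)): drop {holding(e)}, keep {clear(b), clear(f), clear(g), ontable(d), ontable(f)}, require {clear(e), handempty, on(e,d)}
    → {clear(b), clear(e), clear(f), clear(g), handempty, on(e,d), ontable(d), ontable(f)}
  through step 1 (putdown(b)): drop {clear(b), handempty}, keep {clear(e), clear(f), clear(g), on(e,d), ontable(d), ontable(f)}, require {holding(b)}
    → {clear(e), clear(f), clear(g), holding(b), on(e,d), ontable(d), ontable(f)}

== RESULT ==
["clear(e)", "clear(f)", "clear(g)", "holding(b)", "on(e,d)", "ontable(d)", "ontable(f)"]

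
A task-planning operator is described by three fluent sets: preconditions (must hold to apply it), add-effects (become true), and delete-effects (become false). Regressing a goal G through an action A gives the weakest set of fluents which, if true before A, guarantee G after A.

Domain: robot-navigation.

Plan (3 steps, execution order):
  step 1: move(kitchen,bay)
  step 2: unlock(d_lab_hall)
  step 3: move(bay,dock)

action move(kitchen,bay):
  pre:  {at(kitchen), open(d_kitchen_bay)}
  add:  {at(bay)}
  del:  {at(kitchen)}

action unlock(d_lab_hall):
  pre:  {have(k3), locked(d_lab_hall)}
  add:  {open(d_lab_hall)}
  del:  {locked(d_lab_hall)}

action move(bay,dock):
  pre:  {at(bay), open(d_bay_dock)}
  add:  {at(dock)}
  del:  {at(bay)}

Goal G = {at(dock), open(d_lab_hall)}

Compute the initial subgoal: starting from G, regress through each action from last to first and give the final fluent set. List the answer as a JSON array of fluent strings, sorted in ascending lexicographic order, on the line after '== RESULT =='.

Regress step by step:
  through step 3 (move(bay,dock)): drop {at(dock)}, keep {open(d_lab_hall)}, require {at(bay), open(d_bay_dock)}
    → {at(bay), open(d_bay_dock), open(d_lab_hall)}
  through step 2 (unlock(d_lab_hall)): drop {open(d_lab_hall)}, keep {at(bay), open(d_bay_dock)}, require {have(k3), locked(d_lab_hall)}
    → {at(bay), have(k3), locked(d_lab_hall), open(d_bay_dock)}
  through step 1 (move(kitchen,bay)): drop {at(bay)}, keep {have(k3), locked(d_lab_hall), open(d_bay_dock)}, require {at(kitchen), open(d_kitchen_bay)}
    → {at(kitchen), have(k3), locked(d_lab_hall), open(d_bay_dock), open(d_kitchen_bay)}

== RESULT ==
["at(kitchen)", "have(k3)", "locked(d_lab_hall)", "open(d_bay_dock)", "open(d_kitchen_bay)"]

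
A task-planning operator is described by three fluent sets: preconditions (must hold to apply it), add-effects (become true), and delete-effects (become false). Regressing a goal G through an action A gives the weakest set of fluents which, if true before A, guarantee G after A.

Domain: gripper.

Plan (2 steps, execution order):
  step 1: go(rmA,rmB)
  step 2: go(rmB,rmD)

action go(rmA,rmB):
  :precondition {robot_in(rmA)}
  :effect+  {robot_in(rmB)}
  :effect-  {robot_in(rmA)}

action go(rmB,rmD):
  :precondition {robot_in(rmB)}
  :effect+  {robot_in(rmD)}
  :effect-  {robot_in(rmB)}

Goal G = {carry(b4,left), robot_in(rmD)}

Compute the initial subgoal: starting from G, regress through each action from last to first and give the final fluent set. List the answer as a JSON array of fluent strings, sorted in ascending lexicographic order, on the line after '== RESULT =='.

Work backward from the goal:
  through step 2 (go(rmB,rmD)): drop {robot_in(rmD)}, keep {carry(b4,left)}, require {robot_in(rmB)}
    → {carry(b4,left), robot_in(rmB)}
  through step 1 (go(rmA,rmB)): drop {robot_in(rmB)}, keep {carry(b4,left)}, require {robot_in(rmA)}
    → {carry(b4,left), robot_in(rmA)}

== RESULT ==
["carry(b4,left)", "robot_in(rmA)"]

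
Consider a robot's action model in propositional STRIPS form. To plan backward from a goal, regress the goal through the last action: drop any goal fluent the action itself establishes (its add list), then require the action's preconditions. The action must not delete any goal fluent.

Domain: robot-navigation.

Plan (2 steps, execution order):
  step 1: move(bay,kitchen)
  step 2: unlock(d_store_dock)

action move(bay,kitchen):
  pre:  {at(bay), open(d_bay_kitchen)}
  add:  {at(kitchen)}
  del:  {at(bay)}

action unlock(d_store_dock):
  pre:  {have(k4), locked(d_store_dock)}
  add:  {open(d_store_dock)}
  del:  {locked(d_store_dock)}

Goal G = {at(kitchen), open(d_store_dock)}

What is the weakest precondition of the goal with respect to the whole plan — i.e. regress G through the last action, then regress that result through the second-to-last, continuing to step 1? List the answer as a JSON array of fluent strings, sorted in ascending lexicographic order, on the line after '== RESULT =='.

Work backward from the goal:
  through step 2 (unlock(d_store_dock)): drop {open(d_store_dock)}, keep {at(kitchen)}, require {have(k4), locked(d_store_dock)}
    → {at(kitchen), have(k4), locked(d_store_dock)}
  through step 1 (move(bay,kitchen)): drop {at(kitchen)}, keep {have(k4), locked(d_store_dock)}, require {at(bay), open(d_bay_kitchen)}
    → {at(bay), have(k4), locked(d_store_dock), open(d_bay_kitchen)}

== RESULT ==
["at(bay)", "have(k4)", "locked(d_store_dock)", "open(d_bay_kitchen)"]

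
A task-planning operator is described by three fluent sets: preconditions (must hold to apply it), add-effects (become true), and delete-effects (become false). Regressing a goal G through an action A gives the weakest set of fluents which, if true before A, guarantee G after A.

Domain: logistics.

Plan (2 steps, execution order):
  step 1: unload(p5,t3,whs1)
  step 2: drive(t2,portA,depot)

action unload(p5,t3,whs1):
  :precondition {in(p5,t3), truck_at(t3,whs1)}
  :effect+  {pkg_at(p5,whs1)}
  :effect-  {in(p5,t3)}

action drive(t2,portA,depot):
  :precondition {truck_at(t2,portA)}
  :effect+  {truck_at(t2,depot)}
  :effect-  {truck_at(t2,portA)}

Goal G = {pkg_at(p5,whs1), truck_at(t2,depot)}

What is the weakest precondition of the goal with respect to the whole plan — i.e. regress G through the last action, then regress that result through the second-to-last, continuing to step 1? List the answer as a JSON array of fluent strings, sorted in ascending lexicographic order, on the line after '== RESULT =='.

Regress step by step:
  through step 2 (drive(t2,portA,depot)): drop {truck_at(t2,depot)}, keep {pkg_at(p5,whs1)}, require {truck_at(t2,portA)}
    → {pkg_at(p5,whs1), truck_at(t2,portA)}
  through step 1 (unload(p5,t3,whs1)): drop {pkg_at(p5,whs1)}, keep {truck_at(t2,portA)}, require {in(p5,t3), truck_at(t3,whs1)}
    → {in(p5,t3), truck_at(t2,portA), truck_at(t3,whs1)}

== RESULT ==
["in(p5,t3)", "truck_at(t2,portA)", "truck_at(t3,whs1)"]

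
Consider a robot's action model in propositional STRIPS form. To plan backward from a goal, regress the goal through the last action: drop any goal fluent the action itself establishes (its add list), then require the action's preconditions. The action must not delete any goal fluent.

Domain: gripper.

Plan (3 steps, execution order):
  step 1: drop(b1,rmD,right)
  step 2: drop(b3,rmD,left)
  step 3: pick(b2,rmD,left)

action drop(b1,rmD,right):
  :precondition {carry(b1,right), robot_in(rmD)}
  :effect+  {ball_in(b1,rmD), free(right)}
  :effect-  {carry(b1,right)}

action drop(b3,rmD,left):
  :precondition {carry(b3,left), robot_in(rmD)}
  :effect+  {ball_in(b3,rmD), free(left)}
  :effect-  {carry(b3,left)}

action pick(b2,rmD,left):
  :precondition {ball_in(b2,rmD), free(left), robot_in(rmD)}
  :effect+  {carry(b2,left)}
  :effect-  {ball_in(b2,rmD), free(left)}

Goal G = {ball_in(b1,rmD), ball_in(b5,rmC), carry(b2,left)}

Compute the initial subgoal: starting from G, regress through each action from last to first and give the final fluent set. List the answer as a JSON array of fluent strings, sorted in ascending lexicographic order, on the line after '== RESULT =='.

Work backward from the goal:
  through step 3 (pick(b2,rmD,left)): drop {carry(b2,left)}, keep {ball_in(b1,rmD), ball_in(b5,rmC)}, require {ball_in(b2,rmD), free(left), robot_in(rmD)}
    → {ball_in(b1,rmD), ball_in(b2,rmD), ball_in(b5,rmC), free(left), robot_in(rmD)}
  through step 2 (drop(b3,rmD,left)): drop {free(left)}, keep {ball_in(b1,rmD), ball_in(b2,rmD), ball_in(b5,rmC), robot_in(rmD)}, require {carry(b3,left), robot_in(rmD)}
    → {ball_in(b1,rmD), ball_in(b2,rmD), ball_in(b5,rmC), carry(b3,left), robot_in(rmD)}
  through step 1 (drop(b1,rmD,right)): drop {ball_in(b1,rmD)}, keep {ball_in(b2,rmD), ball_in(b5,rmC), carry(b3,left), robot_in(rmD)}, require {carry(b1,right), robot_in(rmD)}
    → {ball_in(b2,rmD), ball_in(b5,rmC), carry(b1,right), carry(b3,left), robot_in(rmD)}

== RESULT ==
["ball_in(b2,rmD)", "ball_in(b5,rmC)", "carry(b1,right)", "carry(b3,left)", "robot_in(rmD)"]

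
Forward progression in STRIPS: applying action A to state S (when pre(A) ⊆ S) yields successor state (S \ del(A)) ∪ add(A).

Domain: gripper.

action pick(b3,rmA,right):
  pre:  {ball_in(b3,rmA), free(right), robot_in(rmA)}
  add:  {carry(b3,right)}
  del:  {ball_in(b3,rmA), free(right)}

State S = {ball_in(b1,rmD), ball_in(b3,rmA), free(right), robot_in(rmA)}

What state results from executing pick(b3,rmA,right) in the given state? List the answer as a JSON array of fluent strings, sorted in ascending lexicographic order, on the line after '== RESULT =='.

Compute (S \ del) ∪ add:
  pre ⊆ S: {ball_in(b3,rmA), free(right), robot_in(rmA)} ⊆ S  — applicable
  S \ del = {ball_in(b1,rmD), robot_in(rmA)}
  ∪ add   = {ball_in(b1,rmD), carry(b3,right), robot_in(rmA)}

== RESULT ==
["ball_in(b1,rmD)", "carry(b3,right)", "robot_in(rmA)"]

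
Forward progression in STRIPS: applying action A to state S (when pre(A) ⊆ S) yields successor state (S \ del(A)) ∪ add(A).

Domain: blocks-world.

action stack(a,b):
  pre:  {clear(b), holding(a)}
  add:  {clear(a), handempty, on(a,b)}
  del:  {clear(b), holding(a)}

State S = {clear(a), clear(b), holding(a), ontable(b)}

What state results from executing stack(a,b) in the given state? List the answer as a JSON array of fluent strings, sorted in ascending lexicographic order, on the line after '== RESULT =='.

Progress:
  pre ⊆ S: {clear(b), holding(a)} ⊆ S  — applicable
  S \ del = {clear(a), ontable(b)}
  ∪ add   = {clear(a), handempty, on(a,b), ontable(b)}

== RESULT ==
["clear(a)", "handempty", "on(a,b)", "ontable(b)"]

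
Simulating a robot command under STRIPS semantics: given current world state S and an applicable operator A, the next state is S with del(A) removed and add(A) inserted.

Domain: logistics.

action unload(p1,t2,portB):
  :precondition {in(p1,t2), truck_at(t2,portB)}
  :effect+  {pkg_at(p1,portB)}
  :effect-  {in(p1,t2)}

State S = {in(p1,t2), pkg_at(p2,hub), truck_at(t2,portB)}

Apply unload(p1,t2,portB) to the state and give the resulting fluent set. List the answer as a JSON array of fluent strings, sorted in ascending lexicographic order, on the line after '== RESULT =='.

Compute (S \ del) ∪ add:
  pre ⊆ S: {in(p1,t2), truck_at(t2,portB)} ⊆ S  — applicable
  S \ del = {pkg_at(p2,hub), truck_at(t2,portB)}
  ∪ add   = {pkg_at(p1,portB), pkg_at(p2,hub), truck_at(t2,portB)}

== RESULT ==
["pkg_at(p1,portB)", "pkg_at(p2,hub)", "truck_at(t2,portB)"]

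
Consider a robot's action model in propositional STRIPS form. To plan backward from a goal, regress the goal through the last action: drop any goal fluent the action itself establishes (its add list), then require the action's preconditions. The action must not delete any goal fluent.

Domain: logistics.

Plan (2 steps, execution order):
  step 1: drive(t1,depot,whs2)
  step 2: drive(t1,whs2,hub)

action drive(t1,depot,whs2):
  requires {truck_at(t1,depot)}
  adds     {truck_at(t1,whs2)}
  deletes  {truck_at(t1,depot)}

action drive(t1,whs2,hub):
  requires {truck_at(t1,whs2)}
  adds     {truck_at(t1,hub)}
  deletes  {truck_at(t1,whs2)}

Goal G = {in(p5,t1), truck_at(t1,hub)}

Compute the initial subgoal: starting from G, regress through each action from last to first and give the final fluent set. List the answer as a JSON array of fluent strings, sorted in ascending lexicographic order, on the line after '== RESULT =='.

Regress step by step:
  through step 2 (drive(t1,whs2,hub)): drop {truck_at(t1,hub)}, keep {in(p5,t1)}, require {truck_at(t1,whs2)}
    → {in(p5,t1), truck_at(t1,whs2)}
  through step 1 (drive(t1,depot,whs2)): drop {truck_at(t1,whs2)}, keep {in(p5,t1)}, require {truck_at(t1,depot)}
    → {in(p5,t1), truck_at(t1,depot)}

== RESULT ==
["in(p5,t1)", "truck_at(t1,depot)"]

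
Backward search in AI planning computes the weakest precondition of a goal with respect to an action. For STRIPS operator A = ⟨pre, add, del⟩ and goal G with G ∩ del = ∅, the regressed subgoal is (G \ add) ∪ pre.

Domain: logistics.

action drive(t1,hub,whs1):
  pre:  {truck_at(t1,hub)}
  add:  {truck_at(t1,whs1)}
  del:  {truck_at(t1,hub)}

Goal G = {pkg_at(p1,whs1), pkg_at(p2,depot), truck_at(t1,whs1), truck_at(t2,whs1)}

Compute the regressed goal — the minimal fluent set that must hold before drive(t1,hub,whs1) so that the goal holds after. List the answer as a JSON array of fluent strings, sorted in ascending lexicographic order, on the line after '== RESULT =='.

Regress:
  G ∩ del = {}  (empty — regression defined)
  G \ add = {pkg_at(p1,whs1), pkg_at(p2,depot), truck_at(t1,whs1), truck_at(t2,whs1)} \ {truck_at(t1,whs1)} = {pkg_at(p1,whs1), pkg_at(p2,depot), truck_at(t2,whs1)}
  ∪ pre   = {pkg_at(p1,whs1), pkg_at(p2,depot), truck_at(t2,whs1)} ∪ {truck_at(t1,hub)}
          = {pkg_at(p1,whs1), pkg_at(p2,depot), truck_at(t1,hub), truck_at(t2,whs1)}

== RESULT ==
["pkg_at(p1,whs1)", "pkg_at(p2,depot)", "truck_at(t1,hub)", "truck_at(t2,whs1)"]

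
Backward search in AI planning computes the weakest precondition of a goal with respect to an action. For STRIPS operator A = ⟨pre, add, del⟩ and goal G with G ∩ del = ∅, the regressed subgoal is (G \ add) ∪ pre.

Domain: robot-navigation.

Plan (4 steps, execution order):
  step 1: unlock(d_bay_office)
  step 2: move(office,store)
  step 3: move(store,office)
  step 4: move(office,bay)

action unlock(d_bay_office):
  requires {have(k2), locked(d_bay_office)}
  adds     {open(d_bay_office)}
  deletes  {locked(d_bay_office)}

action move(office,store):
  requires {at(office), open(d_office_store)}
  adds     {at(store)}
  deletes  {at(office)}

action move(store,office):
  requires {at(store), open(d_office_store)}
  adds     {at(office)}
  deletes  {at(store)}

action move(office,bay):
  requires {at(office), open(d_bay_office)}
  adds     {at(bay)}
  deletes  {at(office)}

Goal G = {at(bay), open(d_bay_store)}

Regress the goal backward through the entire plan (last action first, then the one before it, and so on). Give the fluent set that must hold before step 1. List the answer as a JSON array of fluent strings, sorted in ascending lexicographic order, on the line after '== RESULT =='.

Work backward from the goal:
  through step 4 (move(office,bay)): drop {at(bay)}, keep {open(d_bay_store)}, require {at(office), open(d_bay_office)}
    → {at(office), open(d_bay_office), open(d_bay_store)}
  through step 3 (move(store,office)): drop {at(office)}, keep {open(d_bay_office), open(d_bay_store)}, require {at(store), open(d_office_store)}
    → {at(store), open(d_bay_office), open(d_bay_store), open(d_office_store)}
  through step 2 (move(office,store)): drop {at(store)}, keep {open(d_bay_office), open(d_bay_store), open(d_office_store)}, require {at(office), open(d_office_store)}
    → {at(office), open(d_bay_office), open(d_bay_store), open(d_office_store)}
  through step 1 (unlock(d_bay_office)): drop {open(d_bay_office)}, keep {at(office), open(d_bay_store), open(d_office_store)}, require {have(k2), locked(d_bay_office)}
    → {at(office), have(k2), locked(d_bay_office), open(d_bay_store), open(d_office_store)}

== RESULT ==
["at(office)", "have(k2)", "locked(d_bay_office)", "open(d_bay_store)", "open(d_office_store)"]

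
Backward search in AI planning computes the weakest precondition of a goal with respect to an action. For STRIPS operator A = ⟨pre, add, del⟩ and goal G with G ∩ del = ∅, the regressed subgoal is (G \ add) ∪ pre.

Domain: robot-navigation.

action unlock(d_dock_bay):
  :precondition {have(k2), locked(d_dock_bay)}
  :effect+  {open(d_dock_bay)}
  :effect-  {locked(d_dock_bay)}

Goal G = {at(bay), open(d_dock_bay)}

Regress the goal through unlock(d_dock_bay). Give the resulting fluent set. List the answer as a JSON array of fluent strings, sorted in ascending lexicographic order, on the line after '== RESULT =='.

Regress:
  G ∩ del = {}  (empty — regression defined)
  G \ add = {at(bay), open(d_dock_bay)} \ {open(d_dock_bay)} = {at(bay)}
  ∪ pre   = {at(bay)} ∪ {have(k2), locked(d_dock_bay)}
          = {at(bay), have(k2), locked(d_dock_bay)}

== RESULT ==
["at(bay)", "have(k2)", "locked(d_dock_bay)"]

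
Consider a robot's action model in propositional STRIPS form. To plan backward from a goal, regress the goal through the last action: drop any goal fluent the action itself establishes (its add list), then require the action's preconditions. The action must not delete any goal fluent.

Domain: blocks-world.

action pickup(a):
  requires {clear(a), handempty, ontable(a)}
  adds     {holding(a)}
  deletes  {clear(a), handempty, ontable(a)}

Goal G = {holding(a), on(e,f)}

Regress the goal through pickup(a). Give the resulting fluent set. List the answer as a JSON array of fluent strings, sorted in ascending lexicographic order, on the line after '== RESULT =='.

Compute (G \ add) ∪ pre:
  G ∩ del = {}  (empty — regression defined)
  G \ add = {holding(a), on(e,f)} \ {holding(a)} = {on(e,f)}
  ∪ pre   = {on(e,f)} ∪ {clear(a), handempty, ontable(a)}
          = {clear(a), handempty, on(e,f), ontable(a)}

== RESULT ==
["clear(a)", "handempty", "on(e,f)", "ontable(a)"]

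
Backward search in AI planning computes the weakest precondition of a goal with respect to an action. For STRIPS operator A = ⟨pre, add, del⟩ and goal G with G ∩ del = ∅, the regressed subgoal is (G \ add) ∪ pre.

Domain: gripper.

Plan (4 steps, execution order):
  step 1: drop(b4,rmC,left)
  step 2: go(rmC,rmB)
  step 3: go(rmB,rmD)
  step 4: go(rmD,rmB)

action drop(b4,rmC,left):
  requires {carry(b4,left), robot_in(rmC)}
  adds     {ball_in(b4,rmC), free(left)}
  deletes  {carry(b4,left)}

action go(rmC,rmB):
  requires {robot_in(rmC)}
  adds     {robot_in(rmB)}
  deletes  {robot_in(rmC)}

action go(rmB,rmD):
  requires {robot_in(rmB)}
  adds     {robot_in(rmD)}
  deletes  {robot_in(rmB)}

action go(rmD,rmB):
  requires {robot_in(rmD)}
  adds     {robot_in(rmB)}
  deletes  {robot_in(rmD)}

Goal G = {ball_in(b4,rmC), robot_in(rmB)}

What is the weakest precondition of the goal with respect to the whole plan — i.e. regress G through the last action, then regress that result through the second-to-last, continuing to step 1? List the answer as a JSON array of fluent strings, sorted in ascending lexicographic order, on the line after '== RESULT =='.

Regress step by step:
  through step 4 (go(rmD,rmB)): drop {robot_in(rmB)}, keep {ball_in(b4,rmC)}, require {robot_in(rmD)}
    → {ball_in(b4,rmC), robot_in(rmD)}
  through step 3 (go(rmB,rmD)): drop {robot_in(rmD)}, keep {ball_in(b4,rmC)}, require {robot_in(rmB)}
    → {ball_in(b4,rmC), robot_in(rmB)}
  through step 2 (go(rmC,rmB)): drop {robot_in(rmB)}, keep {ball_in(b4,rmC)}, require {robot_in(rmC)}
    → {ball_in(b4,rmC), robot_in(rmC)}
  through step 1 (drop(b4,rmC,left)): drop {ball_in(b4,rmC)}, keep {robot_in(rmC)}, require {carry(b4,left), robot_in(rmC)}
    → {carry(b4,left), robot_in(rmC)}

== RESULT ==
["carry(b4,left)", "robot_in(rmC)"]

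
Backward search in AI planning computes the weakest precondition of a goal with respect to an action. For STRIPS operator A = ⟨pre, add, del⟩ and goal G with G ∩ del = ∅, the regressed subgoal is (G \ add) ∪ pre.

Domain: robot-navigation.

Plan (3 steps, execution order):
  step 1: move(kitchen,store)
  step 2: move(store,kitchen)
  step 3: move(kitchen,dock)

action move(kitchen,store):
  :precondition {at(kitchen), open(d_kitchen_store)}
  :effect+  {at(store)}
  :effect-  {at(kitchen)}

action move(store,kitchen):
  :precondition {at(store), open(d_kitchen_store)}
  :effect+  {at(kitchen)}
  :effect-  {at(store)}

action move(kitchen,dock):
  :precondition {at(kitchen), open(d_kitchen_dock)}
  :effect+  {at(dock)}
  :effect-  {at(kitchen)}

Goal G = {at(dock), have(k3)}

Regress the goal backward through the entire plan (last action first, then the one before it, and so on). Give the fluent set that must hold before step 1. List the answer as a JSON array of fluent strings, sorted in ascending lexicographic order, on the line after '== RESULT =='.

Work backward from the goal:
  through step 3 (move(kitchen,dock)): drop {at(dock)}, keep {have(k3)}, require {at(kitchen), open(d_kitchen_dock)}
    → {at(kitchen), have(k3), open(d_kitchen_dock)}
  through step 2 (move(store,kitchen)): drop {at(kitchen)}, keep {have(k3), open(d_kitchen_dock)}, require {at(store), open(d_kitchen_store)}
    → {at(store), have(k3), open(d_kitchen_dock), open(d_kitchen_store)}
  through step 1 (move(kitchen,store)): drop {at(store)}, keep {have(k3), open(d_kitchen_dock), open(d_kitchen_store)}, require {at(kitchen), open(d_kitchen_store)}
    → {at(kitchen), have(k3), open(d_kitchen_dock), open(d_kitchen_store)}

== RESULT ==
["at(kitchen)", "have(k3)", "open(d_kitchen_dock)", "open(d_kitchen_store)"]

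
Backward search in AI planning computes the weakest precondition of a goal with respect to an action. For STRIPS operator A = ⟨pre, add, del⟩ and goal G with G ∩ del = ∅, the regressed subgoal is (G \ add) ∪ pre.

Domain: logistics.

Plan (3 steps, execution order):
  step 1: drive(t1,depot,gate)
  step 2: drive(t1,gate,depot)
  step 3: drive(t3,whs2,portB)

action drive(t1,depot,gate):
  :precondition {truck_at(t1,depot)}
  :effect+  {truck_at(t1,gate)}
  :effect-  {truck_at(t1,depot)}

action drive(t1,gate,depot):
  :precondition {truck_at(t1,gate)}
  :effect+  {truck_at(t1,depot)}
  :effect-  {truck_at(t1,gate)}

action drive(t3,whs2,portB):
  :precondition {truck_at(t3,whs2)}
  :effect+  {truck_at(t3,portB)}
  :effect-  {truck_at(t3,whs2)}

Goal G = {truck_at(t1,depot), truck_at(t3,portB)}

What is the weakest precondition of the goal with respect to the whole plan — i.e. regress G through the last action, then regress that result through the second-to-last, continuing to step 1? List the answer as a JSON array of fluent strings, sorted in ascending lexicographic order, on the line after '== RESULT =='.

Regress step by step:
  through step 3 (drive(t3,whs2,portB)): drop {truck_at(t3,portB)}, keep {truck_at(t1,depot)}, require {truck_at(t3,whs2)}
    → {truck_at(t1,depot), truck_at(t3,whs2)}
  through step 2 (drive(t1,gate,depot)): drop {truck_at(t1,depot)}, keep {truck_at(t3,whs2)}, require {truck_at(t1,gate)}
    → {truck_at(t1,gate), truck_at(t3,whs2)}
  through step 1 (drive(t1,depot,gate)): drop {truck_at(t1,gate)}, keep {truck_at(t3,whs2)}, require {truck_at(t1,depot)}
    → {truck_at(t1,depot), truck_at(t3,whs2)}

== RESULT ==
["truck_at(t1,depot)", "truck_at(t3,whs2)"]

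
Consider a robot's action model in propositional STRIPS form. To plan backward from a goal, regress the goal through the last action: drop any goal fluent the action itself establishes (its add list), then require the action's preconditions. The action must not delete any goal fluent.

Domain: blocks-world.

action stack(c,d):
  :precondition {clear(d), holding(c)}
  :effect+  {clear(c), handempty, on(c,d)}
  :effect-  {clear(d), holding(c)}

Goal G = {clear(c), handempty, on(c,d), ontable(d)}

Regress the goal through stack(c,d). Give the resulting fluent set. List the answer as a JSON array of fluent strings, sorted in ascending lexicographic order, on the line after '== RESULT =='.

Compute (G \ add) ∪ pre:
  G ∩ del = {}  (empty — regression defined)
  G \ add = {clear(c), handempty, on(c,d), ontable(d)} \ {clear(c), handempty, on(c,d)} = {ontable(d)}
  ∪ pre   = {ontable(d)} ∪ {clear(d), holding(c)}
          = {clear(d), holding(c), ontable(d)}

== RESULT ==
["clear(d)", "holding(c)", "ontable(d)"]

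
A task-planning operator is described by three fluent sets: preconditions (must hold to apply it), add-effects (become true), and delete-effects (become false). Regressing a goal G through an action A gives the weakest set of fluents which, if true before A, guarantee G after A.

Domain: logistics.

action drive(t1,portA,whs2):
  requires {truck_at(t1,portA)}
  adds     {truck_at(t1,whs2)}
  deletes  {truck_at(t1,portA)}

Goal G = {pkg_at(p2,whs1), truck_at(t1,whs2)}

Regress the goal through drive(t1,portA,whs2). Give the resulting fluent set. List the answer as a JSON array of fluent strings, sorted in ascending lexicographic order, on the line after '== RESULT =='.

Compute (G \ add) ∪ pre:
  G ∩ del = {}  (empty — regression defined)
  G \ add = {pkg_at(p2,whs1), truck_at(t1,whs2)} \ {truck_at(t1,whs2)} = {pkg_at(p2,whs1)}
  ∪ pre   = {pkg_at(p2,whs1)} ∪ {truck_at(t1,portA)}
          = {pkg_at(p2,whs1), truck_at(t1,portA)}

== RESULT ==
["pkg_at(p2,whs1)", "truck_at(t1,portA)"]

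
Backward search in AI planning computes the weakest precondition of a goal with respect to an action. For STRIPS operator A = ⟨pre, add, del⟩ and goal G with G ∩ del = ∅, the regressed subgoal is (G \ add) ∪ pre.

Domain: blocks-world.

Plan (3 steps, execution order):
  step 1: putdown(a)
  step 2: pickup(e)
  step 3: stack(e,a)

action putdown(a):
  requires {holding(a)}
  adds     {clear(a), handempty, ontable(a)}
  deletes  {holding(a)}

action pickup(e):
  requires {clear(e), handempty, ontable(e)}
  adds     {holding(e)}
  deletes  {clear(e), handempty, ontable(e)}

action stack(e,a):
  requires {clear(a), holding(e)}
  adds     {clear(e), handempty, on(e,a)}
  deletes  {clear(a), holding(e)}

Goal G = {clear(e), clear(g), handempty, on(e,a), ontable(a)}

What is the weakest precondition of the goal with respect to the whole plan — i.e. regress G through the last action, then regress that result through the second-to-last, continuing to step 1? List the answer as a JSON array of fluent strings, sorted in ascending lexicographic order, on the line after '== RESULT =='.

Work backward from the goal:
  through step 3 (stack(e,a)): drop {clear(e), handempty, on(e,a)}, keep {clear(g), ontable(a)}, require {clear(a), holding(e)}
    → {clear(a), clear(g), holding(e), ontable(a)}
  through step 2 (pickup(e)): drop {holding(e)}, keep {clear(a), clear(g), ontable(a)}, require {clear(e), handempty, ontable(e)}
    → {clear(a), clear(e), clear(g), handempty, ontable(a), ontable(e)}
  through step 1 (putdown(a)): drop {clear(a), handempty, ontable(a)}, keep {clear(e), clear(g), ontable(e)}, require {holding(a)}
    → {clear(e), clear(g), holding(a), ontable(e)}

== RESULT ==
["clear(e)", "clear(g)", "holding(a)", "ontable(e)"]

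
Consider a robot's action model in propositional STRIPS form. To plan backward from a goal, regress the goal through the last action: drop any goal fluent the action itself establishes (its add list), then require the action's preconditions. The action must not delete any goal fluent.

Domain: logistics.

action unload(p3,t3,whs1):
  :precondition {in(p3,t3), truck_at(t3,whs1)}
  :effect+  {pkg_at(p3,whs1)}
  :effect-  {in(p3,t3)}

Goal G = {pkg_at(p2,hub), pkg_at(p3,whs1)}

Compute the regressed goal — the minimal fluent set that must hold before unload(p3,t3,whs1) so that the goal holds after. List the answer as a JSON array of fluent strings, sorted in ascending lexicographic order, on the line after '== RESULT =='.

Compute (G \ add) ∪ pre:
  G ∩ del = {}  (empty — regression defined)
  G \ add = {pkg_at(p2,hub), pkg_at(p3,whs1)} \ {pkg_at(p3,whs1)} = {pkg_at(p2,hub)}
  ∪ pre   = {pkg_at(p2,hub)} ∪ {in(p3,t3), truck_at(t3,whs1)}
          = {in(p3,t3), pkg_at(p2,hub), truck_at(t3,whs1)}

== RESULT ==
["in(p3,t3)", "pkg_at(p2,hub)", "truck_at(t3,whs1)"]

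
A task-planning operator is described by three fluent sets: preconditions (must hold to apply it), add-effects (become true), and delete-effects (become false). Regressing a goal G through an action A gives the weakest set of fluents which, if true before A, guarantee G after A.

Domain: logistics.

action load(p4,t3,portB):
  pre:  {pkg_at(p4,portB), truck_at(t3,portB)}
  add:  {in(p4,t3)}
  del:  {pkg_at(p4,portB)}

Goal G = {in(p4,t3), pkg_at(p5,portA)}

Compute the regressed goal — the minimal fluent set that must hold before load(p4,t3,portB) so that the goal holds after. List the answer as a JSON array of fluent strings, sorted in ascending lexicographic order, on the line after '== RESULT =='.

Regress:
  G ∩ del = {}  (empty — regression defined)
  G \ add = {in(p4,t3), pkg_at(p5,portA)} \ {in(p4,t3)} = {pkg_at(p5,portA)}
  ∪ pre   = {pkg_at(p5,portA)} ∪ {pkg_at(p4,portB), truck_at(t3,portB)}
          = {pkg_at(p4,portB), pkg_at(p5,portA), truck_at(t3,portB)}

== RESULT ==
["pkg_at(p4,portB)", "pkg_at(p5,portA)", "truck_at(t3,portB)"]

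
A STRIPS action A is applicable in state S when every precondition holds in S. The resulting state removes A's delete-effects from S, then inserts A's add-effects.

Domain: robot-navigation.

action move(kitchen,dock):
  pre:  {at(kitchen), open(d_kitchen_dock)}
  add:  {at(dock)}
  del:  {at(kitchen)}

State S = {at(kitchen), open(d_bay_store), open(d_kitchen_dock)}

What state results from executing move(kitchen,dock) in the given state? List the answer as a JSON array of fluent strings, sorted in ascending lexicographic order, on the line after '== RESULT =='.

Progress:
  pre ⊆ S: {at(kitchen), open(d_kitchen_dock)} ⊆ S  — applicable
  S \ del = {open(d_bay_store), open(d_kitchen_dock)}
  ∪ add   = {at(dock), open(d_bay_store), open(d_kitchen_dock)}

== RESULT ==
["at(dock)", "open(d_bay_store)", "open(d_kitchen_dock)"]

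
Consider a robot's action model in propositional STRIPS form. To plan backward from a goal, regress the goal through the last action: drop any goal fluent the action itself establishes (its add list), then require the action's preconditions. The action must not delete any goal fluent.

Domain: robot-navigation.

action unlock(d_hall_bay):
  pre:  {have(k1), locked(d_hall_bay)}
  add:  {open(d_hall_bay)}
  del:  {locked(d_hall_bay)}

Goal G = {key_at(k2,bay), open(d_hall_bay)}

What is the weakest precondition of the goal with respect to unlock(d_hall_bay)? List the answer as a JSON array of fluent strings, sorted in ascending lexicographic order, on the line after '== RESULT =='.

Compute (G \ add) ∪ pre:
  G ∩ del = {}  (empty — regression defined)
  G \ add = {key_at(k2,bay), open(d_hall_bay)} \ {open(d_hall_bay)} = {key_at(k2,bay)}
  ∪ pre   = {key_at(k2,bay)} ∪ {have(k1), locked(d_hall_bay)}
          = {have(k1), key_at(k2,bay), locked(d_hall_bay)}

== RESULT ==
["have(k1)", "key_at(k2,bay)", "locked(d_hall_bay)"]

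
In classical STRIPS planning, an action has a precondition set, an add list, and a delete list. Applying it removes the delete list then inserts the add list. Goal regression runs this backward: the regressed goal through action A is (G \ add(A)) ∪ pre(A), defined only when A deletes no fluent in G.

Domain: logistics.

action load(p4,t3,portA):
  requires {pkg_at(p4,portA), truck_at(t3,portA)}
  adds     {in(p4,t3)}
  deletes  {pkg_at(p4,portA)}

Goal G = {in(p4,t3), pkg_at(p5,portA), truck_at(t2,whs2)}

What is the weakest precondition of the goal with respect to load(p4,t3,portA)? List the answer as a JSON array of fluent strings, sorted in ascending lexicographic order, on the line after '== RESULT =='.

Compute (G \ add) ∪ pre:
  G ∩ del = {}  (empty — regression defined)
  G \ add = {in(p4,t3), pkg_at(p5,portA), truck_at(t2,whs2)} \ {in(p4,t3)} = {pkg_at(p5,portA), truck_at(t2,whs2)}
  ∪ pre   = {pkg_at(p5,portA), truck_at(t2,whs2)} ∪ {pkg_at(p4,portA), truck_at(t3,portA)}
          = {pkg_at(p4,portA), pkg_at(p5,portA), truck_at(t2,whs2), truck_at(t3,portA)}

== RESULT ==
["pkg_at(p4,portA)", "pkg_at(p5,portA)", "truck_at(t2,whs2)", "truck_at(t3,portA)"]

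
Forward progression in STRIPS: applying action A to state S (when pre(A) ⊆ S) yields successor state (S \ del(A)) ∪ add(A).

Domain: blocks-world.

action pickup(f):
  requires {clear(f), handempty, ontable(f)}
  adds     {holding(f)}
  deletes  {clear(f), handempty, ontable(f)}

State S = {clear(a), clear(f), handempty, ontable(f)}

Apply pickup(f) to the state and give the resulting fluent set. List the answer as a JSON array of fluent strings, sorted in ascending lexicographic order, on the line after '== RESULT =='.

Compute (S \ del) ∪ add:
  pre ⊆ S: {clear(f), handempty, ontable(f)} ⊆ S  — applicable
  S \ del = {clear(a)}
  ∪ add   = {clear(a), holding(f)}

== RESULT ==
["clear(a)", "holding(f)"]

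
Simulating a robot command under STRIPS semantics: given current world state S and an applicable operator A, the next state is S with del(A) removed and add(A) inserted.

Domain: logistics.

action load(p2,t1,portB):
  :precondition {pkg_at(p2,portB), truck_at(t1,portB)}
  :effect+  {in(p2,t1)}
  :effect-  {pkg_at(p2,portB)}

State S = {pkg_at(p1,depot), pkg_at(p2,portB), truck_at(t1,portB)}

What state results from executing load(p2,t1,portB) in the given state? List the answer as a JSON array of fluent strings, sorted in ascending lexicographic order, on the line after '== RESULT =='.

Progress:
  pre ⊆ S: {pkg_at(p2,portB), truck_at(t1,portB)} ⊆ S  — applicable
  S \ del = {pkg_at(p1,depot), truck_at(t1,portB)}
  ∪ add   = {in(p2,t1), pkg_at(p1,depot), truck_at(t1,portB)}

== RESULT ==
["in(p2,t1)", "pkg_at(p1,depot)", "truck_at(t1,portB)"]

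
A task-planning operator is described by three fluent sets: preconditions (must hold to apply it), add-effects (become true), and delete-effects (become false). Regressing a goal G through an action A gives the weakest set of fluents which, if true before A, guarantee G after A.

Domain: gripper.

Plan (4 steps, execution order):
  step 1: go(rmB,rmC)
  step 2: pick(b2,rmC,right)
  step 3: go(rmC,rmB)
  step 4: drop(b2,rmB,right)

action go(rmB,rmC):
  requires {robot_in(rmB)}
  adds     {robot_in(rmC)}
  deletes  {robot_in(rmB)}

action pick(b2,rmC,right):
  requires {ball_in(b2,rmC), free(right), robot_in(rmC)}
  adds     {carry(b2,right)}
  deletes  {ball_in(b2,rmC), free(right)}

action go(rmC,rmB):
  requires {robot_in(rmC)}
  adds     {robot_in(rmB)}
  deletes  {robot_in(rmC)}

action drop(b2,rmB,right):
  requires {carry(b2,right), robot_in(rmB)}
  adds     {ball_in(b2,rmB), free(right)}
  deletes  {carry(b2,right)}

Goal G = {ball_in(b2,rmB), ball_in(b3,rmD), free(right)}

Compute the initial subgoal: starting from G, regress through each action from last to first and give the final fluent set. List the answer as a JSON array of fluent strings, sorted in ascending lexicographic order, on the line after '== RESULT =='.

Regress step by step:
  through step 4 (drop(b2,rmB,right)): drop {ball_in(b2,rmB), free(right)}, keep {ball_in(b3,rmD)}, require {carry(b2,right), robot_in(rmB)}
    → {ball_in(b3,rmD), carry(b2,right), robot_in(rmB)}
  through step 3 (go(rmC,rmB)): drop {robot_in(rmB)}, keep {ball_in(b3,rmD), carry(b2,right)}, require {robot_in(rmC)}
    → {ball_in(b3,rmD), carry(b2,right), robot_in(rmC)}
  through step 2 (pick(b2,rmC,right)): drop {carry(b2,right)}, keep {ball_in(b3,rmD), robot_in(rmC)}, require {ball_in(b2,rmC), free(right), robot_in(rmC)}
    → {ball_in(b2,rmC), ball_in(b3,rmD), free(right), robot_in(rmC)}
  through step 1 (go(rmB,rmC)): drop {robot_in(rmC)}, keep {ball_in(b2,rmC), ball_in(b3,rmD), free(right)}, require {robot_in(rmB)}
    → {ball_in(b2,rmC), ball_in(b3,rmD), free(right), robot_in(rmB)}

== RESULT ==
["ball_in(b2,rmC)", "ball_in(b3,rmD)", "free(right)", "robot_in(rmB)"]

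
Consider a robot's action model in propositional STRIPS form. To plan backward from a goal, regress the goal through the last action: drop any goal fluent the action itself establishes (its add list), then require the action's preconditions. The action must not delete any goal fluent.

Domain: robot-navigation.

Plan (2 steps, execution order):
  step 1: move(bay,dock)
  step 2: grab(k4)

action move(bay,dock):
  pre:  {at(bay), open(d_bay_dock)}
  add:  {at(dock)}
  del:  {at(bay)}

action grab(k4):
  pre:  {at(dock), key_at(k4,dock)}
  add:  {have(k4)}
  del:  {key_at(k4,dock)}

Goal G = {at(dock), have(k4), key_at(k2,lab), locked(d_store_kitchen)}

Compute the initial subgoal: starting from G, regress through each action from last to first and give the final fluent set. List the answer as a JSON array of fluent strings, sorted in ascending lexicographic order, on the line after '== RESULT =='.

Regress step by step:
  through step 2 (grab(k4)): drop {have(k4)}, keep {at(dock), key_at(k2,lab), locked(d_store_kitchen)}, require {at(dock), key_at(k4,dock)}
    → {at(dock), key_at(k2,lab), key_at(k4,dock), locked(d_store_kitchen)}
  through step 1 (move(bay,dock)): drop {at(dock)}, keep {key_at(k2,lab), key_at(k4,dock), locked(d_store_kitchen)}, require {at(bay), open(d_bay_dock)}
    → {at(bay), key_at(k2,lab), key_at(k4,dock), locked(d_store_kitchen), open(d_bay_dock)}

== RESULT ==
["at(bay)", "key_at(k2,lab)", "key_at(k4,dock)", "locked(d_store_kitchen)", "open(d_bay_dock)"]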